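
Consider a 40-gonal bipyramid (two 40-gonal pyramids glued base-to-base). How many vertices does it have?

42

A bipyramid over an n-gon has 2n triangular faces and n + 2 vertices: V = 40 + 2 = 42, E = 3·40 = 120, F = 2·40 = 80.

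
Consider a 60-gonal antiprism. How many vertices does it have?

120

An antiprism on an n-gon has two n-gon caps and 2n triangles: V = 2·60 = 120, E = 4·60 = 240, F = 2·60 + 2 = 122.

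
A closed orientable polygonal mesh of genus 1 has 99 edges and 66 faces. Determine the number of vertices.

For a closed orientable surface of genus 1, χ = 2 − 2·1 = 0.
V = 0 + E − F = 0 + 99 − 66 = 33.

33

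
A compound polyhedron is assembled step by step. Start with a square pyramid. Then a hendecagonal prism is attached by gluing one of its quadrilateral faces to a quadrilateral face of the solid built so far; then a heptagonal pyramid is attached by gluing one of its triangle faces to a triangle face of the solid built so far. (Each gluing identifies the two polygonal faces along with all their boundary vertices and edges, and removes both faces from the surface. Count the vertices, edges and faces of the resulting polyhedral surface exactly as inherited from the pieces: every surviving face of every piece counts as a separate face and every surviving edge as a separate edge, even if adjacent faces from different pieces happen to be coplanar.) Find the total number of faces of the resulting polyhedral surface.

A square pyramid: V=5, E=8, F=5.
Attach a hendecagonal prism (V=22, E=33, F=13) along a 4-gon: merge 4 vertices and 4 edges, delete both glued faces → V=23, E=37, F=16.
Attach a heptagonal pyramid (V=8, E=14, F=8) along a 3-gon: merge 3 vertices and 3 edges, delete both glued faces → V=28, E=48, F=22.
Check: V − E + F = 28 − 48 + 22 = 2.

22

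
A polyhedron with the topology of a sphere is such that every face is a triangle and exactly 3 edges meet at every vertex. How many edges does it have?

Each face has 3 edges and each edge borders two faces, so 2E = 3F.
Each vertex has degree 3, so 3V = 2E and hence V = 3F/3.
Euler: V − E + F = 2 ⇒ (3F/3) − (3F/2) + F = 2.
Multiply by 6: (6 − 9 + 6)F = 12, i.e. 3F = 12.
So F = 4, E = 3·4/2 = 6, V = 3·4/3 = 4.

6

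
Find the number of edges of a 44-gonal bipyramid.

132

A bipyramid over an n-gon has 2n triangular faces and n + 2 vertices: V = 44 + 2 = 46, E = 3·44 = 132, F = 2·44 = 88.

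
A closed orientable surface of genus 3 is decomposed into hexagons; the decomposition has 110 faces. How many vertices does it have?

χ = 2 − 2·3 = -4, and every face is a hexagon so 6F = 2E.
E = 6·110/2 = 330. Then V = -4 + E − F = -4 + 330 − 110 = 216.

216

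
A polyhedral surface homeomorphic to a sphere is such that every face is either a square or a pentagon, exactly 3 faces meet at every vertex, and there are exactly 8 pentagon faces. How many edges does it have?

24

Let x be the number of squares; then F = 8 + x.
Edge–face incidences: 2E = 5·8 + 4·x = 40 + 4x.
Every vertex has degree 3, so 3V = 2E.
Euler: V − E + F = 2 ⇒ (2E)/3 − E + (8 + x) = 2.
Multiply by 6: 2·(2E) − 3·(2E) + 6·(8 + x) = 12, i.e. 48 + 6x − (40 + 4x) = 12.
Collecting terms: 2x + 8 = 12, so 2x = 4, so x = 2.
Then 2E = 40 + 4·2 = 48, so E = 24, V = 2E/3 = 16, F = 8 + 2 = 10.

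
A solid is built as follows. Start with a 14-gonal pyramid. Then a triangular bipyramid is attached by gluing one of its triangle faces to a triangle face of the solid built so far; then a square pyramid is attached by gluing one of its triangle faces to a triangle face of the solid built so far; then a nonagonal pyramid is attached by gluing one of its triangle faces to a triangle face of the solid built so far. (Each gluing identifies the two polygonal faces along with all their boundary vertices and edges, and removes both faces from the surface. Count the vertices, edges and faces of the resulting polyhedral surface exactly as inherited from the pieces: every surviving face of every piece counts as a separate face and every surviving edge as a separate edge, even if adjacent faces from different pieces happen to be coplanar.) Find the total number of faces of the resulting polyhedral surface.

A 14-gonal pyramid: V=15, E=28, F=15.
Attach a triangular bipyramid (V=5, E=9, F=6) along a 3-gon: merge 3 vertices and 3 edges, delete both glued faces → V=17, E=34, F=19.
Attach a square pyramid (V=5, E=8, F=5) along a 3-gon: merge 3 vertices and 3 edges, delete both glued faces → V=19, E=39, F=22.
Attach a nonagonal pyramid (V=10, E=18, F=10) along a 3-gon: merge 3 vertices and 3 edges, delete both glued faces → V=26, E=54, F=30.
Check: V − E + F = 26 − 54 + 30 = 2.

30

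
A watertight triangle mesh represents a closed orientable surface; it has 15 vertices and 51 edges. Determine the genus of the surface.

Every face is a triangle and each edge borders two faces, so 3F = 2·51, giving F = 34.
χ = V − E + F = 15 − 51 + 34 = -2.
For a closed orientable surface χ = 2 − 2g, so g = (2 − (-2))/2 = 2.

2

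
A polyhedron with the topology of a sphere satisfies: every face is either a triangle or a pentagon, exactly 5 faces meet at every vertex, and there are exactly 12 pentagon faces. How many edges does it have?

150

Let x be the number of triangles; then F = 12 + x.
Edge–face incidences: 2E = 5·12 + 3·x = 60 + 3x.
Every vertex has degree 5, so 5V = 2E.
Euler: V − E + F = 2 ⇒ (2E)/5 − E + (12 + x) = 2.
Multiply by 10: 2·(2E) − 5·(2E) + 10·(12 + x) = 20, i.e. 120 + 10x − 3·(60 + 3x) = 20.
Collecting terms: x − 60 = 20, so x = 80.
Then 2E = 60 + 3·80 = 300, so E = 150, V = 2E/5 = 60, F = 12 + 80 = 92.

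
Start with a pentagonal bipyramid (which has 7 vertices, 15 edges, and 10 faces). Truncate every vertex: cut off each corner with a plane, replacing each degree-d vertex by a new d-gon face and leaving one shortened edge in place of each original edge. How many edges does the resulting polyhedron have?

45

Truncation replaces each original edge-end by a new vertex, so V′ = 2E = 30.
Each original edge survives, and each old vertex of degree d contributes d new edges; summing degrees gives Σd = 2E, so E′ = E + 2E = 3E = 45.
Each original face survives and each original vertex becomes one new face: F′ = F + V = 17.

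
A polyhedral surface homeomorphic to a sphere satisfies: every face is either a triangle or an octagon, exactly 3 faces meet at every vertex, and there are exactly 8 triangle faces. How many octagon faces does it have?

Let x be the number of octagons; then F = 8 + x.
Edge–face incidences: 2E = 3·8 + 8·x = 24 + 8x.
Every vertex has degree 3, so 3V = 2E.
Euler: V − E + F = 2 ⇒ (2E)/3 − E + (8 + x) = 2.
Multiply by 6: 2·(2E) − 3·(2E) + 6·(8 + x) = 12, i.e. 48 + 6x − (24 + 8x) = 12.
Collecting terms: −2x + 24 = 12, so −2x = −12, so x = 6.
Then 2E = 24 + 8·6 = 72, so E = 36, V = 2E/3 = 24, F = 8 + 6 = 14.

6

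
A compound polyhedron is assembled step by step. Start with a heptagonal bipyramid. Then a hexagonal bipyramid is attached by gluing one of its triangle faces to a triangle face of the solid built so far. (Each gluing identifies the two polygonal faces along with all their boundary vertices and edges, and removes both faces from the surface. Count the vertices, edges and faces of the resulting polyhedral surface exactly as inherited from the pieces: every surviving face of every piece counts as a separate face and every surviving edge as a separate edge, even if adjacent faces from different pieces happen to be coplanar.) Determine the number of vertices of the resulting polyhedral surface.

A heptagonal bipyramid: V=9, E=21, F=14.
Attach a hexagonal bipyramid (V=8, E=18, F=12) along a 3-gon: merge 3 vertices and 3 edges, delete both glued faces → V=14, E=36, F=24.
Check: V − E + F = 14 − 36 + 24 = 2.

14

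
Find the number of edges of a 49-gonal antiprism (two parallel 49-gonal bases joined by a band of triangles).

An antiprism on an n-gon has two n-gon caps and 2n triangles: V = 2·49 = 98, E = 4·49 = 196, F = 2·49 + 2 = 100.

196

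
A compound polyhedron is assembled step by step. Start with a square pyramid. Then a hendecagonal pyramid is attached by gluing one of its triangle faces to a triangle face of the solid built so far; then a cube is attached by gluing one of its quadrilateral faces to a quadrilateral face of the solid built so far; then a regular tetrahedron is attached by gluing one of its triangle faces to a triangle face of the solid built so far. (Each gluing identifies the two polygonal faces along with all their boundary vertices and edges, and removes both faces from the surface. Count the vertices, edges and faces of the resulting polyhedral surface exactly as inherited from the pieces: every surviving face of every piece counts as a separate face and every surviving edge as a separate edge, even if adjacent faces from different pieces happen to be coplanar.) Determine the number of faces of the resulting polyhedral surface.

A square pyramid: V=5, E=8, F=5.
Attach a hendecagonal pyramid (V=12, E=22, F=12) along a 3-gon: merge 3 vertices and 3 edges, delete both glued faces → V=14, E=27, F=15.
Attach a cube (V=8, E=12, F=6) along a 4-gon: merge 4 vertices and 4 edges, delete both glued faces → V=18, E=35, F=19.
Attach a regular tetrahedron (V=4, E=6, F=4) along a 3-gon: merge 3 vertices and 3 edges, delete both glued faces → V=19, E=38, F=21.
Check: V − E + F = 19 − 38 + 21 = 2.

21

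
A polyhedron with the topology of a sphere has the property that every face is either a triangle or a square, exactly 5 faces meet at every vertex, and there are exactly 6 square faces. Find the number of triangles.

32

Let x be the number of triangles; then F = 6 + x.
Edge–face incidences: 2E = 4·6 + 3·x = 24 + 3x.
Every vertex has degree 5, so 5V = 2E.
Euler: V − E + F = 2 ⇒ (2E)/5 − E + (6 + x) = 2.
Multiply by 10: 2·(2E) − 5·(2E) + 10·(6 + x) = 20, i.e. 60 + 10x − 3·(24 + 3x) = 20.
Collecting terms: x − 12 = 20, so x = 32.
Then 2E = 24 + 3·32 = 120, so E = 60, V = 2E/5 = 24, F = 6 + 32 = 38.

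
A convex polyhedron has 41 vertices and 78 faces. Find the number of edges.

Here V − E + F = 2.
E = V + F − (2) = 41 + 78 − (2) = 117.

117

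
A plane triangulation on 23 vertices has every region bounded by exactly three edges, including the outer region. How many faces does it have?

42

In a plane triangulation 3F = 2E and V − E + F = 2, so F = 2V − 4 = 2·23 − 4 = 42.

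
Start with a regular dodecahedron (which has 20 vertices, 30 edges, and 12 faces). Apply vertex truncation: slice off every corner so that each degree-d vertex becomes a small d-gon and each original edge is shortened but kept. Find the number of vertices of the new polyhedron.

Truncation replaces each original edge-end by a new vertex, so V′ = 2E = 60.
Each original edge survives, and each old vertex of degree d contributes d new edges; summing degrees gives Σd = 2E, so E′ = E + 2E = 3E = 90.
Each original face survives and each original vertex becomes one new face: F′ = F + V = 32.

60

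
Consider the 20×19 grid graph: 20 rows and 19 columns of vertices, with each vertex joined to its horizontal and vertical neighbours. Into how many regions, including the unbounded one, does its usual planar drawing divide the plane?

343

The grid has V = 20·19 = 380 vertices and E = 20·18 + 19·19 = 721 edges.
F = 2 − V + E = 2 − 380 + 721 = 343.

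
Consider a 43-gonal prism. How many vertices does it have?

86

A prism on an n-gon has two n-gon bases and n rectangular sides: V = 2·43 = 86, E = 3·43 = 129, F = 43 + 2 = 45.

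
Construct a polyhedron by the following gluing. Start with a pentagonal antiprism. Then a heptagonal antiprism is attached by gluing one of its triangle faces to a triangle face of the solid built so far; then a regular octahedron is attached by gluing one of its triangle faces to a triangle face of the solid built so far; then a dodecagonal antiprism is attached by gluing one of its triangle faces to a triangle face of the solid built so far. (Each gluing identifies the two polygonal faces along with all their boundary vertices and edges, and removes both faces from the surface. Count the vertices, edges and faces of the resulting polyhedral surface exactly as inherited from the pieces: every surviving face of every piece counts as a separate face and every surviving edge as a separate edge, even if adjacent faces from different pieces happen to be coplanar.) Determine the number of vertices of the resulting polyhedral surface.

A pentagonal antiprism: V=10, E=20, F=12.
Attach a heptagonal antiprism (V=14, E=28, F=16) along a 3-gon: merge 3 vertices and 3 edges, delete both glued faces → V=21, E=45, F=26.
Attach a regular octahedron (V=6, E=12, F=8) along a 3-gon: merge 3 vertices and 3 edges, delete both glued faces → V=24, E=54, F=32.
Attach a dodecagonal antiprism (V=24, E=48, F=26) along a 3-gon: merge 3 vertices and 3 edges, delete both glued faces → V=45, E=99, F=56.
Check: V − E + F = 45 − 99 + 56 = 2.

45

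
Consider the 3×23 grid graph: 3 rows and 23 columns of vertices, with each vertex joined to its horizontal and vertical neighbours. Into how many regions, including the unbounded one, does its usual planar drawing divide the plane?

45

The grid has V = 3·23 = 69 vertices and E = 3·22 + 23·2 = 112 edges.
F = 2 − V + E = 2 − 69 + 112 = 45.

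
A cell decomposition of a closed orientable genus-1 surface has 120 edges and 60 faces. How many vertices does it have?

For a closed orientable surface of genus 1, χ = 2 − 2·1 = 0.
V = 0 + E − F = 0 + 120 − 60 = 60.

60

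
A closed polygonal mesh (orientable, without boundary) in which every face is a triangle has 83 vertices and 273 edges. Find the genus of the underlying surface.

Every face is a triangle and each edge borders two faces, so 3F = 2·273, giving F = 182.
χ = V − E + F = 83 − 273 + 182 = -8.
For a closed orientable surface χ = 2 − 2g, so g = (2 − (-8))/2 = 5.

5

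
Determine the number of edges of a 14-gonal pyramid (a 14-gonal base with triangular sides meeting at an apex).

28

A pyramid on an n-gon base has one n-gon and n triangles: V = 14 + 1 = 15, E = 2·14 = 28, F = 14 + 1 = 15.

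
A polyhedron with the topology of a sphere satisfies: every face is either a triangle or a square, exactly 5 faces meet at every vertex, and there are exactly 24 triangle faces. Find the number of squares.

2

Let x be the number of squares; then F = 24 + x.
Edge–face incidences: 2E = 3·24 + 4·x = 72 + 4x.
Every vertex has degree 5, so 5V = 2E.
Euler: V − E + F = 2 ⇒ (2E)/5 − E + (24 + x) = 2.
Multiply by 10: 2·(2E) − 5·(2E) + 10·(24 + x) = 20, i.e. 240 + 10x − 3·(72 + 4x) = 20.
Collecting terms: −2x + 24 = 20, so −2x = −4, so x = 2.
Then 2E = 72 + 4·2 = 80, so E = 40, V = 2E/5 = 16, F = 24 + 2 = 26.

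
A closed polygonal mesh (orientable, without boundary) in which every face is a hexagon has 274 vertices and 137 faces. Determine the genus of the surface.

1

Every face is a hexagon, so 2E = 6·137 = 822, giving E = 411.
χ = V − E + F = 274 − 411 + 137 = 0.
For a closed orientable surface χ = 2 − 2g, so g = (2 − (0))/2 = 1.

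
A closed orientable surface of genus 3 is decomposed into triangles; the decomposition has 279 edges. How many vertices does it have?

χ = 2 − 2·3 = -4, and every face is a triangle so 3F = 2E.
F = 2E/3 = 186. Then V = -4 + E − F = -4 + 279 − 186 = 89.

89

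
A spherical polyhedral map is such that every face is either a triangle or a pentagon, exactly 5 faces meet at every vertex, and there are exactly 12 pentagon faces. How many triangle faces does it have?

Let x be the number of triangles; then F = 12 + x.
Edge–face incidences: 2E = 5·12 + 3·x = 60 + 3x.
Every vertex has degree 5, so 5V = 2E.
Euler: V − E + F = 2 ⇒ (2E)/5 − E + (12 + x) = 2.
Multiply by 10: 2·(2E) − 5·(2E) + 10·(12 + x) = 20, i.e. 120 + 10x − 3·(60 + 3x) = 20.
Collecting terms: x − 60 = 20, so x = 80.
Then 2E = 60 + 3·80 = 300, so E = 150, V = 2E/5 = 60, F = 12 + 80 = 92.

80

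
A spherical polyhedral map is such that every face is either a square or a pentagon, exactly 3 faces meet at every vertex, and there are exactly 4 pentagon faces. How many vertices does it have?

Let x be the number of squares; then F = 4 + x.
Edge–face incidences: 2E = 5·4 + 4·x = 20 + 4x.
Every vertex has degree 3, so 3V = 2E.
Euler: V − E + F = 2 ⇒ (2E)/3 − E + (4 + x) = 2.
Multiply by 6: 2·(2E) − 3·(2E) + 6·(4 + x) = 12, i.e. 24 + 6x − (20 + 4x) = 12.
Collecting terms: 2x + 4 = 12, so 2x = 8, so x = 4.
Then 2E = 20 + 4·4 = 36, so E = 18, V = 2E/3 = 12, F = 4 + 4 = 8.

12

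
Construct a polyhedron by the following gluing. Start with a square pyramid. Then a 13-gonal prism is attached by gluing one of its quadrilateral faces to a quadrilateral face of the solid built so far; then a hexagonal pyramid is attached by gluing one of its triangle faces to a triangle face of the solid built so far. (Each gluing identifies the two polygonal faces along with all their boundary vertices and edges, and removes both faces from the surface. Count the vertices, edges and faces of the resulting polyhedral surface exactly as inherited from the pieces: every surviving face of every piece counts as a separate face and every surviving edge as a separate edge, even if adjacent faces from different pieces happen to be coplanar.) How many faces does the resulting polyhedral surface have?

23

A square pyramid: V=5, E=8, F=5.
Attach a 13-gonal prism (V=26, E=39, F=15) along a 4-gon: merge 4 vertices and 4 edges, delete both glued faces → V=27, E=43, F=18.
Attach a hexagonal pyramid (V=7, E=12, F=7) along a 3-gon: merge 3 vertices and 3 edges, delete both glued faces → V=31, E=52, F=23.
Check: V − E + F = 31 − 52 + 23 = 2.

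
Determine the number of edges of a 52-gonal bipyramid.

A bipyramid over an n-gon has 2n triangular faces and n + 2 vertices: V = 52 + 2 = 54, E = 3·52 = 156, F = 2·52 = 104.

156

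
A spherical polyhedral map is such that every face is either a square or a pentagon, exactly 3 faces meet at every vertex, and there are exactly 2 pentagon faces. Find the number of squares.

5

Let x be the number of squares; then F = 2 + x.
Edge–face incidences: 2E = 5·2 + 4·x = 10 + 4x.
Every vertex has degree 3, so 3V = 2E.
Euler: V − E + F = 2 ⇒ (2E)/3 − E + (2 + x) = 2.
Multiply by 6: 2·(2E) − 3·(2E) + 6·(2 + x) = 12, i.e. 12 + 6x − (10 + 4x) = 12.
Collecting terms: 2x + 2 = 12, so 2x = 10, so x = 5.
Then 2E = 10 + 4·5 = 30, so E = 15, V = 2E/3 = 10, F = 2 + 5 = 7.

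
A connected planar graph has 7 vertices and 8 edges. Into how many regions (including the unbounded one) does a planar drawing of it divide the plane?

3

Euler's formula for a connected plane graph: V − E + F = 2, so F = 2 − 7 + 8 = 3.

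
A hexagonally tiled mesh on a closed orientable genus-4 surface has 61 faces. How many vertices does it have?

χ = 2 − 2·4 = -6, and every face is a hexagon so 6F = 2E.
E = 6·61/2 = 183. Then V = -6 + E − F = -6 + 183 − 61 = 116.

116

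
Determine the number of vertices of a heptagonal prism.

14

A prism on an n-gon has two n-gon bases and n rectangular sides: V = 2·7 = 14, E = 3·7 = 21, F = 7 + 2 = 9.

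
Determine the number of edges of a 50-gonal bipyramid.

A bipyramid over an n-gon has 2n triangular faces and n + 2 vertices: V = 50 + 2 = 52, E = 3·50 = 150, F = 2·50 = 100.

150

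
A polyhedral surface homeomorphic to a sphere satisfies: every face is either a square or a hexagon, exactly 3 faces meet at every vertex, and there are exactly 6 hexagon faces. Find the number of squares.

Let x be the number of squares; then F = 6 + x.
Edge–face incidences: 2E = 6·6 + 4·x = 36 + 4x.
Every vertex has degree 3, so 3V = 2E.
Euler: V − E + F = 2 ⇒ (2E)/3 − E + (6 + x) = 2.
Multiply by 6: 2·(2E) − 3·(2E) + 6·(6 + x) = 12, i.e. 36 + 6x − (36 + 4x) = 12.
Collecting terms: 2x = 12, so x = 6.
Then 2E = 36 + 4·6 = 60, so E = 30, V = 2E/3 = 20, F = 6 + 6 = 12.

6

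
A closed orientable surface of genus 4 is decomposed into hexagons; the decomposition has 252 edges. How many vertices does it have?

162

χ = 2 − 2·4 = -6, and every face is a hexagon so 6F = 2E.
F = 2E/6 = 84. Then V = -6 + E − F = -6 + 252 − 84 = 162.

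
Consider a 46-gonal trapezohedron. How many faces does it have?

The n-trapezohedron (dual of the n-antiprism) has V = 2·46 + 2 = 94, E = 4·46 = 184, F = 2·46 = 92.

92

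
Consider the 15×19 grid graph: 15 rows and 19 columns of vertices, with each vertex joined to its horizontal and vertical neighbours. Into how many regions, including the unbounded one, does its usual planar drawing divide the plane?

253

The grid has V = 15·19 = 285 vertices and E = 15·18 + 19·14 = 536 edges.
F = 2 − V + E = 2 − 285 + 536 = 253.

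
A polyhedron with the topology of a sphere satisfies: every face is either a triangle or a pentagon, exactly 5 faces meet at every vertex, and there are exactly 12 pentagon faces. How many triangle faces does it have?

Let x be the number of triangles; then F = 12 + x.
Edge–face incidences: 2E = 5·12 + 3·x = 60 + 3x.
Every vertex has degree 5, so 5V = 2E.
Euler: V − E + F = 2 ⇒ (2E)/5 − E + (12 + x) = 2.
Multiply by 10: 2·(2E) − 5·(2E) + 10·(12 + x) = 20, i.e. 120 + 10x − 3·(60 + 3x) = 20.
Collecting terms: x − 60 = 20, so x = 80.
Then 2E = 60 + 3·80 = 300, so E = 150, V = 2E/5 = 60, F = 12 + 80 = 92.

80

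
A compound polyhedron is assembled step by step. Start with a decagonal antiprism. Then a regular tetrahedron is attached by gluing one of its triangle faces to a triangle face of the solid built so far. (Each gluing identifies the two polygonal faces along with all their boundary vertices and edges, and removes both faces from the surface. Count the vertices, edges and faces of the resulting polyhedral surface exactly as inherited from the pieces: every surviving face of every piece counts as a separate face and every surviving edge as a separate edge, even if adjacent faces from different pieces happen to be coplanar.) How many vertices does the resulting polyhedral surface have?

A decagonal antiprism: V=20, E=40, F=22.
Attach a regular tetrahedron (V=4, E=6, F=4) along a 3-gon: merge 3 vertices and 3 edges, delete both glued faces → V=21, E=43, F=24.
Check: V − E + F = 21 − 43 + 24 = 2.

21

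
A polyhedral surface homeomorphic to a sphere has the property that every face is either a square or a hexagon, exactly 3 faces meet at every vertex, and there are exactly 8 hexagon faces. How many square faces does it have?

6

Let x be the number of squares; then F = 8 + x.
Edge–face incidences: 2E = 6·8 + 4·x = 48 + 4x.
Every vertex has degree 3, so 3V = 2E.
Euler: V − E + F = 2 ⇒ (2E)/3 − E + (8 + x) = 2.
Multiply by 6: 2·(2E) − 3·(2E) + 6·(8 + x) = 12, i.e. 48 + 6x − (48 + 4x) = 12.
Collecting terms: 2x = 12, so x = 6.
Then 2E = 48 + 4·6 = 72, so E = 36, V = 2E/3 = 24, F = 8 + 6 = 14.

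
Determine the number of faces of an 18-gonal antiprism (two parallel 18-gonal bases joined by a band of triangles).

38

An antiprism on an n-gon has two n-gon caps and 2n triangles: V = 2·18 = 36, E = 4·18 = 72, F = 2·18 + 2 = 38.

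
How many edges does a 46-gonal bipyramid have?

138

A bipyramid over an n-gon has 2n triangular faces and n + 2 vertices: V = 46 + 2 = 48, E = 3·46 = 138, F = 2·46 = 92.
Check: V − E + F = 48 − 138 + 92 = 2.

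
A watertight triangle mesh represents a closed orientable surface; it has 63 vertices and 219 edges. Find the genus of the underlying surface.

6

Every face is a triangle and each edge borders two faces, so 3F = 2·219, giving F = 146.
χ = V − E + F = 63 − 219 + 146 = -10.
For a closed orientable surface χ = 2 − 2g, so g = (2 − (-10))/2 = 6.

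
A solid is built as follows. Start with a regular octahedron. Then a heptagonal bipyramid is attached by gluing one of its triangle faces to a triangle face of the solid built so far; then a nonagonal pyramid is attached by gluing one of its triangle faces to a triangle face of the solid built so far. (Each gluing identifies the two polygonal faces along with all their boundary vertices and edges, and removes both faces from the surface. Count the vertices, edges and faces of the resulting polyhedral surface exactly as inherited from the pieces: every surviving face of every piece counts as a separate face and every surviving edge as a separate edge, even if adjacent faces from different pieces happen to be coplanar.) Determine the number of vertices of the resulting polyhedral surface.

A regular octahedron: V=6, E=12, F=8.
Attach a heptagonal bipyramid (V=9, E=21, F=14) along a 3-gon: merge 3 vertices and 3 edges, delete both glued faces → V=12, E=30, F=20.
Attach a nonagonal pyramid (V=10, E=18, F=10) along a 3-gon: merge 3 vertices and 3 edges, delete both glued faces → V=19, E=45, F=28.
Check: V − E + F = 19 − 45 + 28 = 2.

19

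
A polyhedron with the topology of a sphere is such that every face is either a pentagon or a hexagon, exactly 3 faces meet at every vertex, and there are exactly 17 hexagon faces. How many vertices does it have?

Let x be the number of pentagons; then F = 17 + x.
Edge–face incidences: 2E = 6·17 + 5·x = 102 + 5x.
Every vertex has degree 3, so 3V = 2E.
Euler: V − E + F = 2 ⇒ (2E)/3 − E + (17 + x) = 2.
Multiply by 6: 2·(2E) − 3·(2E) + 6·(17 + x) = 12, i.e. 102 + 6x − (102 + 5x) = 12.
Collecting terms: x = 12.
Then 2E = 102 + 5·12 = 162, so E = 81, V = 2E/3 = 54, F = 17 + 12 = 29.

54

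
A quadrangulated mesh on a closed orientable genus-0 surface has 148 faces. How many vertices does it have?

χ = 2 − 2·0 = 2, and every face is a square so 4F = 2E.
E = 4·148/2 = 296. Then V = 2 + E − F = 2 + 296 − 148 = 150.

150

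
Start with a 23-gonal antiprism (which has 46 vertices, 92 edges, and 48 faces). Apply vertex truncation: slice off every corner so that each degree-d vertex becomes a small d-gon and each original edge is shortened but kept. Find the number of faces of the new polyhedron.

94

Truncation replaces each original edge-end by a new vertex, so V′ = 2E = 184.
Each original edge survives, and each old vertex of degree d contributes d new edges; summing degrees gives Σd = 2E, so E′ = E + 2E = 3E = 276.
Each original face survives and each original vertex becomes one new face: F′ = F + V = 94.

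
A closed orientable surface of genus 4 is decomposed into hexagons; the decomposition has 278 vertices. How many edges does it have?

χ = 2 − 2·4 = -6, and every face is a hexagon so 6F = 2E.
V − E + F = -6 with E = 6F/2 gives 278 − (6/2 − 1)·F = -6, so F = 142 and E = 426.

426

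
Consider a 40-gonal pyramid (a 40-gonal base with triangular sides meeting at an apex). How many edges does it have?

80

A pyramid on an n-gon base has one n-gon and n triangles: V = 40 + 1 = 41, E = 2·40 = 80, F = 40 + 1 = 41.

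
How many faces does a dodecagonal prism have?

14

A prism on an n-gon has two n-gon bases and n rectangular sides: V = 2·12 = 24, E = 3·12 = 36, F = 12 + 2 = 14.
Check: V − E + F = 24 − 36 + 14 = 2.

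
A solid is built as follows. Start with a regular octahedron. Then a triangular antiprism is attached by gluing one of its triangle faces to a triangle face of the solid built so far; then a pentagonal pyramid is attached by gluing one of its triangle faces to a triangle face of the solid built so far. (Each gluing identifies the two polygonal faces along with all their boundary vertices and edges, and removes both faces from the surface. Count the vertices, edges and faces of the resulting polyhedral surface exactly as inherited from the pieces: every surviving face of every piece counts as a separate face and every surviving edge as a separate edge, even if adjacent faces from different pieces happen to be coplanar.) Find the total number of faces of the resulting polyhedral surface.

18

A regular octahedron: V=6, E=12, F=8.
Attach a triangular antiprism (V=6, E=12, F=8) along a 3-gon: merge 3 vertices and 3 edges, delete both glued faces → V=9, E=21, F=14.
Attach a pentagonal pyramid (V=6, E=10, F=6) along a 3-gon: merge 3 vertices and 3 edges, delete both glued faces → V=12, E=28, F=18.
Check: V − E + F = 12 − 28 + 18 = 2.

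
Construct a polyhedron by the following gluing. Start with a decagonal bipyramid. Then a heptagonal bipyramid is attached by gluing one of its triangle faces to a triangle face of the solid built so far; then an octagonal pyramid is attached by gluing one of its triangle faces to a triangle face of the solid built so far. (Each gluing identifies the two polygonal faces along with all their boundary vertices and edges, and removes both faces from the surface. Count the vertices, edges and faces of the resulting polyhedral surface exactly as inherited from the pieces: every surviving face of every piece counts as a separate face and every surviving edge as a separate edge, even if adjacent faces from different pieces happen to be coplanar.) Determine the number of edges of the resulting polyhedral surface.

61

A decagonal bipyramid: V=12, E=30, F=20.
Attach a heptagonal bipyramid (V=9, E=21, F=14) along a 3-gon: merge 3 vertices and 3 edges, delete both glued faces → V=18, E=48, F=32.
Attach an octagonal pyramid (V=9, E=16, F=9) along a 3-gon: merge 3 vertices and 3 edges, delete both glued faces → V=24, E=61, F=39.
Check: V − E + F = 24 − 61 + 39 = 2.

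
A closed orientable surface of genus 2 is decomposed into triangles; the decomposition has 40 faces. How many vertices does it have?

18

χ = 2 − 2·2 = -2, and every face is a triangle so 3F = 2E.
E = 3·40/2 = 60. Then V = -2 + E − F = -2 + 60 − 40 = 18.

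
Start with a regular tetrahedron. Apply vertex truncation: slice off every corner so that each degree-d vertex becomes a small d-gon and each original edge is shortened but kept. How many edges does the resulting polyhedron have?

18

The base solid has V = 4, E = 6, F = 4.
Truncation replaces each original edge-end by a new vertex, so V′ = 2E = 12.
Each original edge survives, and each old vertex of degree d contributes d new edges; summing degrees gives Σd = 2E, so E′ = E + 2E = 3E = 18.
Each original face survives and each original vertex becomes one new face: F′ = F + V = 8.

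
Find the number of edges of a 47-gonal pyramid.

A pyramid on an n-gon base has one n-gon and n triangles: V = 47 + 1 = 48, E = 2·47 = 94, F = 47 + 1 = 48.

94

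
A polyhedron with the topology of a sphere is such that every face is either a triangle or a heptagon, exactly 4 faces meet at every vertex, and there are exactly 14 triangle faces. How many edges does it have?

Let x be the number of heptagons; then F = 14 + x.
Edge–face incidences: 2E = 3·14 + 7·x = 42 + 7x.
Every vertex has degree 4, so 4V = 2E.
Euler: V − E + F = 2 ⇒ (2E)/4 − E + (14 + x) = 2.
Multiply by 8: 2·(2E) − 4·(2E) + 8·(14 + x) = 16, i.e. 112 + 8x − 2·(42 + 7x) = 16.
Collecting terms: −6x + 28 = 16, so −6x = −12, so x = 2.
Then 2E = 42 + 7·2 = 56, so E = 28, V = 2E/4 = 14, F = 14 + 2 = 16.

28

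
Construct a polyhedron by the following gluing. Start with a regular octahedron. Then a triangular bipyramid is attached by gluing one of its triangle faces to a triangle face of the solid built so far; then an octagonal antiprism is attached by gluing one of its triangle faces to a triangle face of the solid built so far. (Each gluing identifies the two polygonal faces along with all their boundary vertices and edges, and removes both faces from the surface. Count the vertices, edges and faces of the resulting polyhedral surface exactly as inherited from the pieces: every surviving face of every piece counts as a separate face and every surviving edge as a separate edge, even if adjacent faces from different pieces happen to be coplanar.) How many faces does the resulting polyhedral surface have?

A regular octahedron: V=6, E=12, F=8.
Attach a triangular bipyramid (V=5, E=9, F=6) along a 3-gon: merge 3 vertices and 3 edges, delete both glued faces → V=8, E=18, F=12.
Attach an octagonal antiprism (V=16, E=32, F=18) along a 3-gon: merge 3 vertices and 3 edges, delete both glued faces → V=21, E=47, F=28.
Check: V − E + F = 21 − 47 + 28 = 2.

28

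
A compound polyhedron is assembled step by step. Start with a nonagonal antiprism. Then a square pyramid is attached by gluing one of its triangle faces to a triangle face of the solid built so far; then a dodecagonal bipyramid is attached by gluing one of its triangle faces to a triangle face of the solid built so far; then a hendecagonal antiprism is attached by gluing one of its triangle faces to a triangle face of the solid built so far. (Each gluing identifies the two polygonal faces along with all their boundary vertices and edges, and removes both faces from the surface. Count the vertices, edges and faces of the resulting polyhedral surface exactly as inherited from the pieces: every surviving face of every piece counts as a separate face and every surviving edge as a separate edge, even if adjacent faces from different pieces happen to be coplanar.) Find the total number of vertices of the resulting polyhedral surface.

50

A nonagonal antiprism: V=18, E=36, F=20.
Attach a square pyramid (V=5, E=8, F=5) along a 3-gon: merge 3 vertices and 3 edges, delete both glued faces → V=20, E=41, F=23.
Attach a dodecagonal bipyramid (V=14, E=36, F=24) along a 3-gon: merge 3 vertices and 3 edges, delete both glued faces → V=31, E=74, F=45.
Attach a hendecagonal antiprism (V=22, E=44, F=24) along a 3-gon: merge 3 vertices and 3 edges, delete both glued faces → V=50, E=115, F=67.
Check: V − E + F = 50 − 115 + 67 = 2.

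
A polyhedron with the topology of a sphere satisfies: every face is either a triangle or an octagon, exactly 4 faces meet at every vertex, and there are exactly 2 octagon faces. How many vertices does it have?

Let x be the number of triangles; then F = 2 + x.
Edge–face incidences: 2E = 8·2 + 3·x = 16 + 3x.
Every vertex has degree 4, so 4V = 2E.
Euler: V − E + F = 2 ⇒ (2E)/4 − E + (2 + x) = 2.
Multiply by 8: 2·(2E) − 4·(2E) + 8·(2 + x) = 16, i.e. 16 + 8x − 2·(16 + 3x) = 16.
Collecting terms: 2x − 16 = 16, so 2x = 32, so x = 16.
Then 2E = 16 + 3·16 = 64, so E = 32, V = 2E/4 = 16, F = 2 + 16 = 18.

16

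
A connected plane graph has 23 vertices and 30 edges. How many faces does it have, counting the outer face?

Euler's formula for a connected plane graph: V − E + F = 2, so F = 2 − 23 + 30 = 9.

9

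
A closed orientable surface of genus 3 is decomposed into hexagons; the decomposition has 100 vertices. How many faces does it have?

χ = 2 − 2·3 = -4, and every face is a hexagon so 6F = 2E.
V − E + F = -4 with E = 6F/2 gives 100 − (6/2 − 1)·F = -4, so F = 52 and E = 156.

52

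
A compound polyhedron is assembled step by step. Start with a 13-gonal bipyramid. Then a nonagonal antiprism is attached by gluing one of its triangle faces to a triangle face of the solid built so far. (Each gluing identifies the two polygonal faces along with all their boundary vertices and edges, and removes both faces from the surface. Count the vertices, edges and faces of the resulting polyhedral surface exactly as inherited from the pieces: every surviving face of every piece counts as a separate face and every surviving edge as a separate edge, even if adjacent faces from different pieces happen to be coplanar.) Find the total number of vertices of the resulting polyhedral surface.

A 13-gonal bipyramid: V=15, E=39, F=26.
Attach a nonagonal antiprism (V=18, E=36, F=20) along a 3-gon: merge 3 vertices and 3 edges, delete both glued faces → V=30, E=72, F=44.
Check: V − E + F = 30 − 72 + 44 = 2.

30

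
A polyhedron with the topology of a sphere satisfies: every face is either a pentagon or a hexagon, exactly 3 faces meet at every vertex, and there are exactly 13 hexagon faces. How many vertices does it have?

46

Let x be the number of pentagons; then F = 13 + x.
Edge–face incidences: 2E = 6·13 + 5·x = 78 + 5x.
Every vertex has degree 3, so 3V = 2E.
Euler: V − E + F = 2 ⇒ (2E)/3 − E + (13 + x) = 2.
Multiply by 6: 2·(2E) − 3·(2E) + 6·(13 + x) = 12, i.e. 78 + 6x − (78 + 5x) = 12.
Collecting terms: x = 12.
Then 2E = 78 + 5·12 = 138, so E = 69, V = 2E/3 = 46, F = 13 + 12 = 25.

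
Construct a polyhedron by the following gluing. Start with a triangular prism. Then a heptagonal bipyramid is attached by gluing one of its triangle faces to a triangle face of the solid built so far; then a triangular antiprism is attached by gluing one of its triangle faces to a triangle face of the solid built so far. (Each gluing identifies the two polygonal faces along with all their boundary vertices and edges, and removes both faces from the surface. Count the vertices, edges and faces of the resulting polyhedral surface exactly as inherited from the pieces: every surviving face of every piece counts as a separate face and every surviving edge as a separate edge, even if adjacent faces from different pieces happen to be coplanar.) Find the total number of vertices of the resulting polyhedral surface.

A triangular prism: V=6, E=9, F=5.
Attach a heptagonal bipyramid (V=9, E=21, F=14) along a 3-gon: merge 3 vertices and 3 edges, delete both glued faces → V=12, E=27, F=17.
Attach a triangular antiprism (V=6, E=12, F=8) along a 3-gon: merge 3 vertices and 3 edges, delete both glued faces → V=15, E=36, F=23.
Check: V − E + F = 15 − 36 + 23 = 2.

15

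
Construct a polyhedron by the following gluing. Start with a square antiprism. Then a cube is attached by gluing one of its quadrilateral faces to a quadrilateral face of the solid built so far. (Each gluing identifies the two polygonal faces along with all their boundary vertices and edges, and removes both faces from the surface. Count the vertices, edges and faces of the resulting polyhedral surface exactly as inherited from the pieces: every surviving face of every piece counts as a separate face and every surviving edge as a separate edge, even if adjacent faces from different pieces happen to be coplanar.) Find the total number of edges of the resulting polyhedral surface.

24

A square antiprism: V=8, E=16, F=10.
Attach a cube (V=8, E=12, F=6) along a 4-gon: merge 4 vertices and 4 edges, delete both glued faces → V=12, E=24, F=14.
Check: V − E + F = 12 − 24 + 14 = 2.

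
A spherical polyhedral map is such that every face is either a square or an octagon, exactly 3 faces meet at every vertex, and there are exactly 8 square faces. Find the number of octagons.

Let x be the number of octagons; then F = 8 + x.
Edge–face incidences: 2E = 4·8 + 8·x = 32 + 8x.
Every vertex has degree 3, so 3V = 2E.
Euler: V − E + F = 2 ⇒ (2E)/3 − E + (8 + x) = 2.
Multiply by 6: 2·(2E) − 3·(2E) + 6·(8 + x) = 12, i.e. 48 + 6x − (32 + 8x) = 12.
Collecting terms: −2x + 16 = 12, so −2x = −4, so x = 2.
Then 2E = 32 + 8·2 = 48, so E = 24, V = 2E/3 = 16, F = 8 + 2 = 10.

2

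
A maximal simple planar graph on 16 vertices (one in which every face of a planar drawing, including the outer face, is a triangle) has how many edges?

42

In a plane triangulation 3F = 2E and V − E + F = 2, so E = 3V − 6 = 3·16 − 6 = 42.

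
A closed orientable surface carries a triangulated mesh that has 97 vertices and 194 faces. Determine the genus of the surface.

Every face is a triangle, so 2E = 3·194 = 582, giving E = 291.
χ = V − E + F = 97 − 291 + 194 = 0.
For a closed orientable surface χ = 2 − 2g, so g = (2 − (0))/2 = 1.

1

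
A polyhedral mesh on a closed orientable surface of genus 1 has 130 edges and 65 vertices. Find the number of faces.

For a closed orientable surface of genus 1, χ = 2 − 2·1 = 0.
F = 0 − V + E = 0 − 65 + 130 = 65.

65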